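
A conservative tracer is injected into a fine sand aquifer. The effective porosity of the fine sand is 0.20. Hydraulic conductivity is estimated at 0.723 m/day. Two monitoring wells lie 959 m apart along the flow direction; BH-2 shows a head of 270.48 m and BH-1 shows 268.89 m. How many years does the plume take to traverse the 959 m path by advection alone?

438

Hydraulic gradient i = (270.48 − 268.89) / 959 = 1.59 / 959 = 0.001658.
Darcy flux q = K · i = 0.7230 × 0.001658 = 0.001199 m/day.
Seepage velocity v = q / n_e = 0.001199 / 0.20 = 0.005994 m/day.
Travel time t = L / v = 959 / 0.005994 = 1.600e+05 days = 438.1 years.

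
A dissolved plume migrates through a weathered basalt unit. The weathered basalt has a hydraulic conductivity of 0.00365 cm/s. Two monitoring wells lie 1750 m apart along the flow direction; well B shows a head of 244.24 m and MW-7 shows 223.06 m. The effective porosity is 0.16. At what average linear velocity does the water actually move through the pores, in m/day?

Convert K: 0.00365 cm/s × 864 = 3.154 m/day.
Hydraulic gradient i = (244.24 − 223.06) / 1750 = 21.18 / 1750 = 0.01210.
Darcy flux q = K · i = 3.154 × 0.01210 = 0.03817 m/day.
Seepage velocity v = q / n_e = 0.03817 / 0.16 = 0.2385 m/day.

0.239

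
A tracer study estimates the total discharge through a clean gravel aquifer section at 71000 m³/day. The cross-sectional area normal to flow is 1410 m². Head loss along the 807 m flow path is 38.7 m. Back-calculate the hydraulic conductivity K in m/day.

Hydraulic gradient i = Δh / L = 38.7 / 807 = 0.04796.
From Q = K·A·i, K = Q / (A·i) = 71000 / (1410 × 0.04796) = 1050 m/day.

1050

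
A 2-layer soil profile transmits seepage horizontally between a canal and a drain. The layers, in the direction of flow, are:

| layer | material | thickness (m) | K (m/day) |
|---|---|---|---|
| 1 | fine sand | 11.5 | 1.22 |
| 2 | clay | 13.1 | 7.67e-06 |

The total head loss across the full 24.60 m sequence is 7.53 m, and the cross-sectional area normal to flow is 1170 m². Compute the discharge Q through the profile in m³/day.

Flow is perpendicular to layering, so the layers act in series and the equivalent K is the thickness-weighted harmonic mean.
Total thickness L = 11.5 + 13.1 = 24.60 m.
Σ(b_i/K_i) = 11.5/1.22 + 13.1/7.67e-06 = 1.708e+06 d.
K_eq = L / Σ(b_i/K_i) = 24.60 / 1.708e+06 = 1.440e-05 m/day.
Q = K_eq · A · (Δh/L) = 1.440e-05 × 1170 × (7.53/24.60) = 0.005158 m³/day.

0.00516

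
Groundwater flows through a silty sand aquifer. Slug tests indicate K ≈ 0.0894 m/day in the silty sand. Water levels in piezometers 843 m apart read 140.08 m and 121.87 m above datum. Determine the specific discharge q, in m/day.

Hydraulic gradient i = (140.08 − 121.87) / 843 = 18.21 / 843 = 0.02160.
Specific discharge q = K · i = 0.08940 × 0.02160 = 0.001931 m/day.

0.00193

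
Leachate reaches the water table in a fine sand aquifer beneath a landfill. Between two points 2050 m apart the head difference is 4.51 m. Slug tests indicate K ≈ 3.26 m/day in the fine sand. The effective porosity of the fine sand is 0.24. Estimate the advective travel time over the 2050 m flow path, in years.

Hydraulic gradient i = Δh / L = 4.51 / 2050 = 0.002200.
Darcy flux q = K · i = 3.260 × 0.002200 = 0.007172 m/day.
Seepage velocity v = q / n_e = 0.007172 / 0.24 = 0.02988 m/day.
Travel time t = L / v = 2050 / 0.02988 = 68600 days = 187.8 years.

188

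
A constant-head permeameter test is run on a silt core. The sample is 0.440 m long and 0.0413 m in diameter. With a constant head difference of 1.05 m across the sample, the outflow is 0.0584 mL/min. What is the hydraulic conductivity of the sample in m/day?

Cross-sectional area A = π·(d/2)² = π × (0.0413/2)² = 0.001340 m².
Convert discharge: 0.0584 mL/min = 9.733e-10 m³/s.
Darcy's law rearranged: K = Q·L / (A·Δh) = 9.733e-10 × 0.440 / (0.001340 × 1.05) = 3.045e-07 m/s = 0.02631 m/day.

0.0263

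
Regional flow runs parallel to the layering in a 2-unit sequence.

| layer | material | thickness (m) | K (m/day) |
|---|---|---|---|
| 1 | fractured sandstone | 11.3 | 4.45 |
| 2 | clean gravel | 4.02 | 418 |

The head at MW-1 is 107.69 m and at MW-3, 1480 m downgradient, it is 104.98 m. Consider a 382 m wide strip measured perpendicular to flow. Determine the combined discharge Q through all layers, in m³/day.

1210

Flow is parallel to layering, so each bed carries its own Darcy discharge and the transmissivities add.
Σ(K_i·b_i) = 4.45×11.3 + 418×4.02 = 1731 m²/day.
Hydraulic gradient i = (107.69 − 104.98) / 1480 = 2.71 / 1480 = 0.001831.
Q = Σ(K_i·b_i) · W · i = 1731 × 382 × 0.001831 = 1211 m³/day.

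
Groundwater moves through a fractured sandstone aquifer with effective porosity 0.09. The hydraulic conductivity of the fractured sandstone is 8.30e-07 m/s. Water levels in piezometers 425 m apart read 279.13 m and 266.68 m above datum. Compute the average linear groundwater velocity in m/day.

0.0233

Convert K: 8.30e-07 m/s × 86400 = 0.07171 m/day.
Hydraulic gradient i = (279.13 − 266.68) / 425 = 12.45 / 425 = 0.02929.
Darcy flux q = K · i = 0.07171 × 0.02929 = 0.002101 m/day.
Seepage velocity v = q / n_e = 0.002101 / 0.09 = 0.02334 m/day.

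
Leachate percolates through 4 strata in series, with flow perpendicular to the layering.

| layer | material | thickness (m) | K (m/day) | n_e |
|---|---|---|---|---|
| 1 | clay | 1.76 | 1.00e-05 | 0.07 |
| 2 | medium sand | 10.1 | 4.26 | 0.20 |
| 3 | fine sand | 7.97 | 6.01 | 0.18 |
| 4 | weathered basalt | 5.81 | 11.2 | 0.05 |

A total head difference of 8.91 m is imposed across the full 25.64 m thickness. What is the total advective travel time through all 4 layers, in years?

209

With flow normal to the layers, continuity requires the same specific discharge q through every layer.
Σ(b_i/K_i) = 1.76/1.00e-05 + 10.1/4.26 + 7.97/6.01 + 5.81/11.2 = 1.760e+05 d.
q = Δh / Σ(b_i/K_i) = 8.91 / 1.760e+05 = 5.062e-05 m/day.
In each layer the seepage velocity is v_i = q/n_i, so the layer transit time is t_i = b_i·n_i / q:
  layer 1 (clay): t_1 = 1.76 × 0.07 / 5.062e-05 = 2434 d
  layer 2 (medium sand): t_2 = 10.1 × 0.20 / 5.062e-05 = 39902 d
  layer 3 (fine sand): t_3 = 7.97 × 0.18 / 5.062e-05 = 28338 d
  layer 4 (weathered basalt): t_4 = 5.81 × 0.05 / 5.062e-05 = 5738 d
Total t = Σ t_i = 76413 days = 209.2 years.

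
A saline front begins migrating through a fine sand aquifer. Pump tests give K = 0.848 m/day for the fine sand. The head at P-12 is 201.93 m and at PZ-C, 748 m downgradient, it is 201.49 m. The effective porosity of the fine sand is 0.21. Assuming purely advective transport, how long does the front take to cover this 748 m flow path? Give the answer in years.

Hydraulic gradient i = (201.93 − 201.49) / 748 = 0.44 / 748 = 0.0005882.
Darcy flux q = K · i = 0.8480 × 0.0005882 = 0.0004988 m/day.
Seepage velocity v = q / n_e = 0.0004988 / 0.21 = 0.002375 m/day.
Travel time t = L / v = 748 / 0.002375 = 3.149e+05 days = 862.2 years.

862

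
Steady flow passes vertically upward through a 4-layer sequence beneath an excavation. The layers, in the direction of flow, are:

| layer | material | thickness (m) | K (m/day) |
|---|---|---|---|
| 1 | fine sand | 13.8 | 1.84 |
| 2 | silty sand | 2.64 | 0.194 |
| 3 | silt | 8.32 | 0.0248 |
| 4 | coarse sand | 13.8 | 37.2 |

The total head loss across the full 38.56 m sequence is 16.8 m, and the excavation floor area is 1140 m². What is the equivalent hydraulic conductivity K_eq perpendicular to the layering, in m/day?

Flow is perpendicular to layering, so the layers act in series and the equivalent K is the thickness-weighted harmonic mean.
Total thickness L = 13.8 + 2.64 + 8.32 + 13.8 = 38.56 m.
Σ(b_i/K_i) = 13.8/1.84 + 2.64/0.194 + 8.32/0.0248 + 13.8/37.2 = 357.0 d.
K_eq = L / Σ(b_i/K_i) = 38.56 / 357.0 = 0.1080 m/day.

0.108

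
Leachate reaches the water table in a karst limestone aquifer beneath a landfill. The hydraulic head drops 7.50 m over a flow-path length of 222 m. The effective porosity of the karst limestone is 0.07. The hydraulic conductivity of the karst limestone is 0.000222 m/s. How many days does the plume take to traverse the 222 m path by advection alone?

24.0

Convert K: 0.000222 m/s × 86400 = 19.18 m/day.
Hydraulic gradient i = Δh / L = 7.50 / 222 = 0.03378.
Darcy flux q = K · i = 19.18 × 0.03378 = 0.6480 m/day.
Seepage velocity v = q / n_e = 0.6480 / 0.07 = 9.257 m/day.
Travel time t = L / v = 222 / 9.257 = 23.98 days.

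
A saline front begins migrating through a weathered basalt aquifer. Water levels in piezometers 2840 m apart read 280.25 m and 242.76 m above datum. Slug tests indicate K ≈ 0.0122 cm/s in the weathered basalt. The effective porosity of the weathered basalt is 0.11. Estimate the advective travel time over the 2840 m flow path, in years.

Convert K: 0.0122 cm/s × 864 = 10.54 m/day.
Hydraulic gradient i = (280.25 − 242.76) / 2840 = 37.49 / 2840 = 0.01320.
Darcy flux q = K · i = 10.54 × 0.01320 = 0.1391 m/day.
Seepage velocity v = q / n_e = 0.1391 / 0.11 = 1.265 m/day.
Travel time t = L / v = 2840 / 1.265 = 2245 days = 6.147 years.

6.15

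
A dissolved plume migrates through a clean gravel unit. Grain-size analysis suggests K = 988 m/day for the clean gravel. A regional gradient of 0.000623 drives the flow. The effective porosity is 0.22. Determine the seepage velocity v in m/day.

Hydraulic gradient i = 0.000623.
Darcy flux q = K · i = 988.0 × 0.0006230 = 0.6155 m/day.
Seepage velocity v = q / n_e = 0.6155 / 0.22 = 2.798 m/day.

2.80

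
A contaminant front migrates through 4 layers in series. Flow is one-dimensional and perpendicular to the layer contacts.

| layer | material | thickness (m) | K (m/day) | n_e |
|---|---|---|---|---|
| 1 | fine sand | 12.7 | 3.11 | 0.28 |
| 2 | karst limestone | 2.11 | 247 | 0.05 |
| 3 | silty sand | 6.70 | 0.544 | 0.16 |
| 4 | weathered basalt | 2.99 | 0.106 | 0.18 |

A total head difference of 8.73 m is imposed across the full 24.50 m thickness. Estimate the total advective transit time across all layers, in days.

With flow normal to the layers, continuity requires the same specific discharge q through every layer.
Σ(b_i/K_i) = 12.7/3.11 + 2.11/247 + 6.70/0.544 + 2.99/0.106 = 44.62 d.
q = Δh / Σ(b_i/K_i) = 8.73 / 44.62 = 0.1957 m/day.
In each layer the seepage velocity is v_i = q/n_i, so the layer transit time is t_i = b_i·n_i / q:
  layer 1 (fine sand): t_1 = 12.7 × 0.28 / 0.1957 = 18.17 d
  layer 2 (karst limestone): t_2 = 2.11 × 0.05 / 0.1957 = 0.5392 d
  layer 3 (silty sand): t_3 = 6.70 × 0.16 / 0.1957 = 5.479 d
  layer 4 (weathered basalt): t_4 = 2.99 × 0.18 / 0.1957 = 2.751 d
Total t = Σ t_i = 26.94 days.

26.9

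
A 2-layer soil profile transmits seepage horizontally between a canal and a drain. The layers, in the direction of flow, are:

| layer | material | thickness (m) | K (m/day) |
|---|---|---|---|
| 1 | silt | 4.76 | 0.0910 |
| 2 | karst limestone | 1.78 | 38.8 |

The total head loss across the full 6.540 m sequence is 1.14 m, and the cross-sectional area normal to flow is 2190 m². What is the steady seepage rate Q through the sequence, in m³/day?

Flow is perpendicular to layering, so the layers act in series and the equivalent K is the thickness-weighted harmonic mean.
Total thickness L = 4.76 + 1.78 = 6.540 m.
Σ(b_i/K_i) = 4.76/0.0910 + 1.78/38.8 = 52.35 d.
K_eq = L / Σ(b_i/K_i) = 6.540 / 52.35 = 0.1249 m/day.
Q = K_eq · A · (Δh/L) = 0.1249 × 2190 × (1.14/6.540) = 47.69 m³/day.

47.7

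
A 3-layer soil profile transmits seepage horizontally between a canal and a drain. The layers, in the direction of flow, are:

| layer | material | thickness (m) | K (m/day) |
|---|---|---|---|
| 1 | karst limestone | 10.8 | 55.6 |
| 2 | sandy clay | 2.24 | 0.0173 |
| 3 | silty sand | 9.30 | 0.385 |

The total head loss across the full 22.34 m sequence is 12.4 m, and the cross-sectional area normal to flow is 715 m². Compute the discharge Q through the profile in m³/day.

Flow is perpendicular to layering, so the layers act in series and the equivalent K is the thickness-weighted harmonic mean.
Total thickness L = 10.8 + 2.24 + 9.30 = 22.34 m.
Σ(b_i/K_i) = 10.8/55.6 + 2.24/0.0173 + 9.30/0.385 = 153.8 d.
K_eq = L / Σ(b_i/K_i) = 22.34 / 153.8 = 0.1452 m/day.
Q = K_eq · A · (Δh/L) = 0.1452 × 715 × (12.4/22.34) = 57.64 m³/day.

57.6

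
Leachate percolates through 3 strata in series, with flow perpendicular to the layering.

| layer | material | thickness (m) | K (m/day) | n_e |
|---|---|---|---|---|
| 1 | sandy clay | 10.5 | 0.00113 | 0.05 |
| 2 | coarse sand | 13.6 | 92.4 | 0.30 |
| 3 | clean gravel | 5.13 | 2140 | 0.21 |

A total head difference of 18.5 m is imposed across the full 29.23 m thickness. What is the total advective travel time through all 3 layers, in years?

With flow normal to the layers, continuity requires the same specific discharge q through every layer.
Σ(b_i/K_i) = 10.5/0.00113 + 13.6/92.4 + 5.13/2140 = 9292 d.
q = Δh / Σ(b_i/K_i) = 18.5 / 9292 = 0.001991 m/day.
In each layer the seepage velocity is v_i = q/n_i, so the layer transit time is t_i = b_i·n_i / q:
  layer 1 (sandy clay): t_1 = 10.5 × 0.05 / 0.001991 = 263.7 d
  layer 2 (coarse sand): t_2 = 13.6 × 0.30 / 0.001991 = 2049 d
  layer 3 (clean gravel): t_3 = 5.13 × 0.21 / 0.001991 = 541.1 d
Total t = Σ t_i = 2854 days = 7.814 years.

7.81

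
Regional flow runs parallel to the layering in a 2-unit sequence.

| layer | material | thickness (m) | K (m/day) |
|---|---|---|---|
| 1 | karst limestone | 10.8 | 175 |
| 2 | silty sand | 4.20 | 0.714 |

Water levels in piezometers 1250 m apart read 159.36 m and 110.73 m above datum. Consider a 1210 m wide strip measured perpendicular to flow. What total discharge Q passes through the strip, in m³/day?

89100

Flow is parallel to layering, so each bed carries its own Darcy discharge and the transmissivities add.
Σ(K_i·b_i) = 175×10.8 + 0.714×4.20 = 1893 m²/day.
Hydraulic gradient i = (159.36 − 110.73) / 1250 = 48.63 / 1250 = 0.03890.
Q = Σ(K_i·b_i) · W · i = 1893 × 1210 × 0.03890 = 89111 m³/day.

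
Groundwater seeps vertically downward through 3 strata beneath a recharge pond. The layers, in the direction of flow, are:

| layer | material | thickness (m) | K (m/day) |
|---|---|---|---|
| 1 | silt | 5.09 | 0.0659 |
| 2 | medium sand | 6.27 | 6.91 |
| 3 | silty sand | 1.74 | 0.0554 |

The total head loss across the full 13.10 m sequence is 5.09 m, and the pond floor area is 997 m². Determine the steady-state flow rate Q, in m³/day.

Flow is perpendicular to layering, so the layers act in series and the equivalent K is the thickness-weighted harmonic mean.
Total thickness L = 5.09 + 6.27 + 1.74 = 13.10 m.
Σ(b_i/K_i) = 5.09/0.0659 + 6.27/6.91 + 1.74/0.0554 = 109.6 d.
K_eq = L / Σ(b_i/K_i) = 13.10 / 109.6 = 0.1196 m/day.
Q = K_eq · A · (Δh/L) = 0.1196 × 997 × (5.09/13.10) = 46.32 m³/day.

46.3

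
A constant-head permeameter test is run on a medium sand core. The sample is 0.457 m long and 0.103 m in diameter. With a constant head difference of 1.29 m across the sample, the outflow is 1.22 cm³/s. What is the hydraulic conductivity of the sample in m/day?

4.48

Cross-sectional area A = π·(d/2)² = π × (0.103/2)² = 0.008332 m².
Convert discharge: 1.22 cm³/s = 1.220e-06 m³/s.
Darcy's law rearranged: K = Q·L / (A·Δh) = 1.220e-06 × 0.457 / (0.008332 × 1.29) = 5.187e-05 m/s = 4.482 m/day.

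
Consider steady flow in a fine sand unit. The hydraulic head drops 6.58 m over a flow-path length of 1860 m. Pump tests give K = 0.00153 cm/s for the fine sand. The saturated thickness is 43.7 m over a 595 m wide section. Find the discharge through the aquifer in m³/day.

122

Convert K: 0.00153 cm/s × 864 = 1.322 m/day.
Cross-sectional area A = 595 × 43.7 = 26002 m².
Hydraulic gradient i = Δh / L = 6.58 / 1860 = 0.003538.
Darcy's law: Q = K · A · i = 1.322 × 26002 × 0.003538 = 121.6 m³/day.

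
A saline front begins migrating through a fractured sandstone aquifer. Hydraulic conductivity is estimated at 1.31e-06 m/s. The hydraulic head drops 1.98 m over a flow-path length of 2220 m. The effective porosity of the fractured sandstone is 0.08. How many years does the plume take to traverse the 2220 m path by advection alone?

4820

Convert K: 1.31e-06 m/s × 86400 = 0.1132 m/day.
Hydraulic gradient i = Δh / L = 1.98 / 2220 = 0.0008919.
Darcy flux q = K · i = 0.1132 × 0.0008919 = 0.0001009 m/day.
Seepage velocity v = q / n_e = 0.0001009 / 0.08 = 0.001262 m/day.
Travel time t = L / v = 2220 / 0.001262 = 1.759e+06 days = 4817 years.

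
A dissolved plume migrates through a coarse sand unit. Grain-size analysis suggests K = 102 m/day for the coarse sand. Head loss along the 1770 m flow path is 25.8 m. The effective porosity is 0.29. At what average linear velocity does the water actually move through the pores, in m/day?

Hydraulic gradient i = Δh / L = 25.8 / 1770 = 0.01458.
Darcy flux q = K · i = 102.0 × 0.01458 = 1.487 m/day.
Seepage velocity v = q / n_e = 1.487 / 0.29 = 5.127 m/day.

5.13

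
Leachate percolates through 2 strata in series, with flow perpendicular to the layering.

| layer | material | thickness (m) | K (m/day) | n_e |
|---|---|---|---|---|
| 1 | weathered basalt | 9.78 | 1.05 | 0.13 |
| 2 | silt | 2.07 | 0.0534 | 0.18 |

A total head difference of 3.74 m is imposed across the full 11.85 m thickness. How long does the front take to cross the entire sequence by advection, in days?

With flow normal to the layers, continuity requires the same specific discharge q through every layer.
Σ(b_i/K_i) = 9.78/1.05 + 2.07/0.0534 = 48.08 d.
q = Δh / Σ(b_i/K_i) = 3.74 / 48.08 = 0.07779 m/day.
In each layer the seepage velocity is v_i = q/n_i, so the layer transit time is t_i = b_i·n_i / q:
  layer 1 (weathered basalt): t_1 = 9.78 × 0.13 / 0.07779 = 16.34 d
  layer 2 (silt): t_2 = 2.07 × 0.18 / 0.07779 = 4.790 d
Total t = Σ t_i = 21.13 days.

21.1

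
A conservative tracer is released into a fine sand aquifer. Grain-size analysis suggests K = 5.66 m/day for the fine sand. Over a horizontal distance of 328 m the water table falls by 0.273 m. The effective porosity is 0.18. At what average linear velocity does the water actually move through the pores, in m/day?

0.0262

Hydraulic gradient i = Δh / L = 0.273 / 328 = 0.0008323.
Darcy flux q = K · i = 5.660 × 0.0008323 = 0.004711 m/day.
Seepage velocity v = q / n_e = 0.004711 / 0.18 = 0.02617 m/day.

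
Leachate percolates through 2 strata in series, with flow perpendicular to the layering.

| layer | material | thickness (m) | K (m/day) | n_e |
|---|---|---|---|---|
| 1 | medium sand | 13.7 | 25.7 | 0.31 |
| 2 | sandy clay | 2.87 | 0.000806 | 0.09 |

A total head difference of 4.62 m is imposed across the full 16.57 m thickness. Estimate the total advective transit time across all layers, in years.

With flow normal to the layers, continuity requires the same specific discharge q through every layer.
Σ(b_i/K_i) = 13.7/25.7 + 2.87/0.000806 = 3561 d.
q = Δh / Σ(b_i/K_i) = 4.62 / 3561 = 0.001297 m/day.
In each layer the seepage velocity is v_i = q/n_i, so the layer transit time is t_i = b_i·n_i / q:
  layer 1 (medium sand): t_1 = 13.7 × 0.31 / 0.001297 = 3274 d
  layer 2 (sandy clay): t_2 = 2.87 × 0.09 / 0.001297 = 199.1 d
Total t = Σ t_i = 3473 days = 9.508 years.

9.51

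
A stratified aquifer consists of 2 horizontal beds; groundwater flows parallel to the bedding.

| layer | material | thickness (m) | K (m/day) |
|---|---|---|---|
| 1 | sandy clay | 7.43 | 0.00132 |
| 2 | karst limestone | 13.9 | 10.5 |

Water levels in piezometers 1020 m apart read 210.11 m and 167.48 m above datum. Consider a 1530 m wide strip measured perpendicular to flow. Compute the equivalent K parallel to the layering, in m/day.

Flow is parallel to layering, so each bed carries its own Darcy discharge and the transmissivities add.
Σ(K_i·b_i) = 0.00132×7.43 + 10.5×13.9 = 146.0 m²/day.
Total thickness b = 21.33 m, so K_eq = Σ(K_i·b_i)/b = 6.843 m/day.

6.84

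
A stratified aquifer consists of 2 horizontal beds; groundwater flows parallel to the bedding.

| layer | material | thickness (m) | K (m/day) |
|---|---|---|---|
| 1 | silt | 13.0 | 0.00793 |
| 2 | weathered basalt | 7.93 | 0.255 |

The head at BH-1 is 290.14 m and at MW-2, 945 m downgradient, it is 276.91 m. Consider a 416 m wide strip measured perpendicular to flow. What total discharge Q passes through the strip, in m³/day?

12.4

Flow is parallel to layering, so each bed carries its own Darcy discharge and the transmissivities add.
Σ(K_i·b_i) = 0.00793×13.0 + 0.255×7.93 = 2.125 m²/day.
Hydraulic gradient i = (290.14 − 276.91) / 945 = 13.23 / 945 = 0.01400.
Q = Σ(K_i·b_i) · W · i = 2.125 × 416 × 0.01400 = 12.38 m³/day.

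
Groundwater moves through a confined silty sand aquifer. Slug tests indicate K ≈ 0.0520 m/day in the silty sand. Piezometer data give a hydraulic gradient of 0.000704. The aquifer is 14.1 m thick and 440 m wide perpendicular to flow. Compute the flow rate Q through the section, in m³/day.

Cross-sectional area A = 440 × 14.1 = 6204 m².
Hydraulic gradient i = 0.000704.
Darcy's law: Q = K · A · i = 0.05200 × 6204 × 0.0007040 = 0.2271 m³/day.

0.227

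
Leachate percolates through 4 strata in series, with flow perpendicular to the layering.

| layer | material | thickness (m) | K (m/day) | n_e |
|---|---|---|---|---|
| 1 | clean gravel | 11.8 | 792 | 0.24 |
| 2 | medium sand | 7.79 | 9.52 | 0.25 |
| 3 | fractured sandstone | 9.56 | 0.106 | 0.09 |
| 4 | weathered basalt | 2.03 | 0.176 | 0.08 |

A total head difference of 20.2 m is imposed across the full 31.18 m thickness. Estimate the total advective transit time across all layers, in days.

With flow normal to the layers, continuity requires the same specific discharge q through every layer.
Σ(b_i/K_i) = 11.8/792 + 7.79/9.52 + 9.56/0.106 + 2.03/0.176 = 102.6 d.
q = Δh / Σ(b_i/K_i) = 20.2 / 102.6 = 0.1970 m/day.
In each layer the seepage velocity is v_i = q/n_i, so the layer transit time is t_i = b_i·n_i / q:
  layer 1 (clean gravel): t_1 = 11.8 × 0.24 / 0.1970 = 14.38 d
  layer 2 (medium sand): t_2 = 7.79 × 0.25 / 0.1970 = 9.888 d
  layer 3 (fractured sandstone): t_3 = 9.56 × 0.09 / 0.1970 = 4.368 d
  layer 4 (weathered basalt): t_4 = 2.03 × 0.08 / 0.1970 = 0.8245 d
Total t = Σ t_i = 29.46 days.

29.5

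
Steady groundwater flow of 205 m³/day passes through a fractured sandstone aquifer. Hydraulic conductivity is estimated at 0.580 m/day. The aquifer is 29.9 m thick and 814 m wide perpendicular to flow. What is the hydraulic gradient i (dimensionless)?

Cross-sectional area A = 814 × 29.9 = 24339 m².
From Q = K·A·i, i = Q / (K·A) = 205 / (0.5800 × 24339) = 0.01452.

0.0145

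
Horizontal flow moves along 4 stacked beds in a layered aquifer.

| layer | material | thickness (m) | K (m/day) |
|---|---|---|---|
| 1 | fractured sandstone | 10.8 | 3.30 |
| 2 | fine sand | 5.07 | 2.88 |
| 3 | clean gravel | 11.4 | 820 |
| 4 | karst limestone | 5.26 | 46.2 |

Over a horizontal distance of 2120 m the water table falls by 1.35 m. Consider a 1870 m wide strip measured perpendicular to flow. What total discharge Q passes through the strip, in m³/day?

Flow is parallel to layering, so each bed carries its own Darcy discharge and the transmissivities add.
Σ(K_i·b_i) = 3.30×10.8 + 2.88×5.07 + 820×11.4 + 46.2×5.26 = 9641 m²/day.
Hydraulic gradient i = Δh / L = 1.35 / 2120 = 0.0006368.
Q = Σ(K_i·b_i) · W · i = 9641 × 1870 × 0.0006368 = 11481 m³/day.

11500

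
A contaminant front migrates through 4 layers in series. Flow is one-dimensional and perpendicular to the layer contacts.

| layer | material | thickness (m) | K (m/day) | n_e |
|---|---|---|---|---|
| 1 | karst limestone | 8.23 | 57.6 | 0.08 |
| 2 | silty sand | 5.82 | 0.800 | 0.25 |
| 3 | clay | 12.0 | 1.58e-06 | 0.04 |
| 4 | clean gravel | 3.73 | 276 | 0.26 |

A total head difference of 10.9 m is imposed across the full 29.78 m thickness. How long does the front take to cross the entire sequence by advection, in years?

With flow normal to the layers, continuity requires the same specific discharge q through every layer.
Σ(b_i/K_i) = 8.23/57.6 + 5.82/0.800 + 12.0/1.58e-06 + 3.73/276 = 7.595e+06 d.
q = Δh / Σ(b_i/K_i) = 10.9 / 7.595e+06 = 1.435e-06 m/day.
In each layer the seepage velocity is v_i = q/n_i, so the layer transit time is t_i = b_i·n_i / q:
  layer 1 (karst limestone): t_1 = 8.23 × 0.08 / 1.435e-06 = 4.588e+05 d
  layer 2 (silty sand): t_2 = 5.82 × 0.25 / 1.435e-06 = 1.014e+06 d
  layer 3 (clay): t_3 = 12.0 × 0.04 / 1.435e-06 = 3.345e+05 d
  layer 4 (clean gravel): t_4 = 3.73 × 0.26 / 1.435e-06 = 6.757e+05 d
Total t = Σ t_i = 2.483e+06 days = 6797 years.

6800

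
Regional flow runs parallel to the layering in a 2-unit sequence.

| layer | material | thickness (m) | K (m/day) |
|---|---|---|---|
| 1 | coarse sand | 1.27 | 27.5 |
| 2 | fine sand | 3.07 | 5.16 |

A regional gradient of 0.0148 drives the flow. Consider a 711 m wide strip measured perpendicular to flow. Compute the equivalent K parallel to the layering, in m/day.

Flow is parallel to layering, so each bed carries its own Darcy discharge and the transmissivities add.
Σ(K_i·b_i) = 27.5×1.27 + 5.16×3.07 = 50.77 m²/day.
Total thickness b = 4.340 m, so K_eq = Σ(K_i·b_i)/b = 11.70 m/day.

11.7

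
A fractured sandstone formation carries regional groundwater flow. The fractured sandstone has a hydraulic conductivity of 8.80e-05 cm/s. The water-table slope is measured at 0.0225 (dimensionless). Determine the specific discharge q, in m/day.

Convert K: 8.80e-05 cm/s × 864 = 0.07603 m/day.
Hydraulic gradient i = 0.0225.
Specific discharge q = K · i = 0.07603 × 0.02250 = 0.001711 m/day.

0.00171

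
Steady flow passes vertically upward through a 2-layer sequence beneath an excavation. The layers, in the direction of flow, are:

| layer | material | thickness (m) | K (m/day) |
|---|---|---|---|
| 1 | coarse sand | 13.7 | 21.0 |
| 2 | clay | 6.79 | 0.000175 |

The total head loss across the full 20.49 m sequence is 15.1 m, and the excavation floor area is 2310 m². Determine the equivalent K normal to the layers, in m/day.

0.000528

Flow is perpendicular to layering, so the layers act in series and the equivalent K is the thickness-weighted harmonic mean.
Total thickness L = 13.7 + 6.79 = 20.49 m.
Σ(b_i/K_i) = 13.7/21.0 + 6.79/0.000175 = 38801 d.
K_eq = L / Σ(b_i/K_i) = 20.49 / 38801 = 0.0005281 m/day.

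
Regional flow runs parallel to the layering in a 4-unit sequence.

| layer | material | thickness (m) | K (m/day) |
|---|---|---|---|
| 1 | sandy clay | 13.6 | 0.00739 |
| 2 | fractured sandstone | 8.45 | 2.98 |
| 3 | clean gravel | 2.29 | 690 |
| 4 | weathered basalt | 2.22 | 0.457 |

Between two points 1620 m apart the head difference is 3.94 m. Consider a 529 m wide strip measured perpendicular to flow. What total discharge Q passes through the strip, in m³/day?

2070

Flow is parallel to layering, so each bed carries its own Darcy discharge and the transmissivities add.
Σ(K_i·b_i) = 0.00739×13.6 + 2.98×8.45 + 690×2.29 + 0.457×2.22 = 1606 m²/day.
Hydraulic gradient i = Δh / L = 3.94 / 1620 = 0.002432.
Q = Σ(K_i·b_i) · W · i = 1606 × 529 × 0.002432 = 2067 m³/day.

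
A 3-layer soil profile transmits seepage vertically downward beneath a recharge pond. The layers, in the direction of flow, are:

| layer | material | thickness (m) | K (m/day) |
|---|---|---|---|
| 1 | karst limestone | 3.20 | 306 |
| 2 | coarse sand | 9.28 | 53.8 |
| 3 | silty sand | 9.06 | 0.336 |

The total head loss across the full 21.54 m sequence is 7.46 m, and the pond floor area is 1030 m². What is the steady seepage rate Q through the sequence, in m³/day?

283

Flow is perpendicular to layering, so the layers act in series and the equivalent K is the thickness-weighted harmonic mean.
Total thickness L = 3.20 + 9.28 + 9.06 = 21.54 m.
Σ(b_i/K_i) = 3.20/306 + 9.28/53.8 + 9.06/0.336 = 27.15 d.
K_eq = L / Σ(b_i/K_i) = 21.54 / 27.15 = 0.7935 m/day.
Q = K_eq · A · (Δh/L) = 0.7935 × 1030 × (7.46/21.54) = 283.0 m³/day.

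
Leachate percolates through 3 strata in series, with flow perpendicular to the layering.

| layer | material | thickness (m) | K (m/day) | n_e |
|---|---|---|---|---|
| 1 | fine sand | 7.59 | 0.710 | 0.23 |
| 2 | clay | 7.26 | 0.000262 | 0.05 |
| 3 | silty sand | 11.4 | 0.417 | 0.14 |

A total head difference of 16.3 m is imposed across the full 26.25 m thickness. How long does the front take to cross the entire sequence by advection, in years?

With flow normal to the layers, continuity requires the same specific discharge q through every layer.
Σ(b_i/K_i) = 7.59/0.710 + 7.26/0.000262 + 11.4/0.417 = 27748 d.
q = Δh / Σ(b_i/K_i) = 16.3 / 27748 = 0.0005874 m/day.
In each layer the seepage velocity is v_i = q/n_i, so the layer transit time is t_i = b_i·n_i / q:
  layer 1 (fine sand): t_1 = 7.59 × 0.23 / 0.0005874 = 2972 d
  layer 2 (clay): t_2 = 7.26 × 0.05 / 0.0005874 = 617.9 d
  layer 3 (silty sand): t_3 = 11.4 × 0.14 / 0.0005874 = 2717 d
Total t = Σ t_i = 6307 days = 17.27 years.

17.3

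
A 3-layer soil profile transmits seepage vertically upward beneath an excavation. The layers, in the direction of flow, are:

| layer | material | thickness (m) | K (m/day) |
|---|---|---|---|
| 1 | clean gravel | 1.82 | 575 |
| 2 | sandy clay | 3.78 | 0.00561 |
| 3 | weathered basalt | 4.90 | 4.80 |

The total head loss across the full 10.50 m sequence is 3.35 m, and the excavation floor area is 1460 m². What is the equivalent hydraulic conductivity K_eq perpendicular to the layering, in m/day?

0.0156

Flow is perpendicular to layering, so the layers act in series and the equivalent K is the thickness-weighted harmonic mean.
Total thickness L = 1.82 + 3.78 + 4.90 = 10.50 m.
Σ(b_i/K_i) = 1.82/575 + 3.78/0.00561 + 4.90/4.80 = 674.8 d.
K_eq = L / Σ(b_i/K_i) = 10.50 / 674.8 = 0.01556 m/day.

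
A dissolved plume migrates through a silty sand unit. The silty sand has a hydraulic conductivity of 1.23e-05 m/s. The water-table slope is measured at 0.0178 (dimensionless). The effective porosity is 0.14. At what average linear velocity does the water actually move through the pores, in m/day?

Convert K: 1.23e-05 m/s × 86400 = 1.063 m/day.
Hydraulic gradient i = 0.0178.
Darcy flux q = K · i = 1.063 × 0.01780 = 0.01892 m/day.
Seepage velocity v = q / n_e = 0.01892 / 0.14 = 0.1351 m/day.

0.135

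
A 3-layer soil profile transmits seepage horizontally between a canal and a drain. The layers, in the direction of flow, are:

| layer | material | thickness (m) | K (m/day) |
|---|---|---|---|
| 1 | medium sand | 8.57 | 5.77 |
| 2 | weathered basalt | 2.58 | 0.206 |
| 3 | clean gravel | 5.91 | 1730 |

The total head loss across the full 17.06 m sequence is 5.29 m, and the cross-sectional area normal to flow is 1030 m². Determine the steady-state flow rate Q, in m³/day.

Flow is perpendicular to layering, so the layers act in series and the equivalent K is the thickness-weighted harmonic mean.
Total thickness L = 8.57 + 2.58 + 5.91 = 17.06 m.
Σ(b_i/K_i) = 8.57/5.77 + 2.58/0.206 + 5.91/1730 = 14.01 d.
K_eq = L / Σ(b_i/K_i) = 17.06 / 14.01 = 1.217 m/day.
Q = K_eq · A · (Δh/L) = 1.217 × 1030 × (5.29/17.06) = 388.8 m³/day.

389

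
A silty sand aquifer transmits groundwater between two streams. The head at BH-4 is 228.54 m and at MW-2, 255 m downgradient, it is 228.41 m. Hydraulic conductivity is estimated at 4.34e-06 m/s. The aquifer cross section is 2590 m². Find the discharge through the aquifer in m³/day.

Convert K: 4.34e-06 m/s × 86400 = 0.3750 m/day.
Hydraulic gradient i = (228.54 − 228.41) / 255 = 0.13 / 255 = 0.0005098.
Darcy's law: Q = K · A · i = 0.3750 × 2590 × 0.0005098 = 0.4951 m³/day.

0.495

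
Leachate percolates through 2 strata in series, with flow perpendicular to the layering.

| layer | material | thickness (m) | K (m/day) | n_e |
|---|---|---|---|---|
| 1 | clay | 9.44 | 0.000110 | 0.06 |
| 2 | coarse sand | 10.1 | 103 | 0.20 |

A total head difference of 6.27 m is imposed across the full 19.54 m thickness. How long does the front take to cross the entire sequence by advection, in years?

With flow normal to the layers, continuity requires the same specific discharge q through every layer.
Σ(b_i/K_i) = 9.44/0.000110 + 10.1/103 = 85818 d.
q = Δh / Σ(b_i/K_i) = 6.27 / 85818 = 7.306e-05 m/day.
In each layer the seepage velocity is v_i = q/n_i, so the layer transit time is t_i = b_i·n_i / q:
  layer 1 (clay): t_1 = 9.44 × 0.06 / 7.306e-05 = 7752 d
  layer 2 (coarse sand): t_2 = 10.1 × 0.20 / 7.306e-05 = 27648 d
Total t = Σ t_i = 35400 days = 96.92 years.

96.9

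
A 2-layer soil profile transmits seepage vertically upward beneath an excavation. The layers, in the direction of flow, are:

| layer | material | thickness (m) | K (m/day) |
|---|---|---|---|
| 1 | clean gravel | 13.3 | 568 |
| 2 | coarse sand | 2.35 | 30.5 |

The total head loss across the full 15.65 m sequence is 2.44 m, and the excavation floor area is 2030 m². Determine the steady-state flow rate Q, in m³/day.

Flow is perpendicular to layering, so the layers act in series and the equivalent K is the thickness-weighted harmonic mean.
Total thickness L = 13.3 + 2.35 = 15.65 m.
Σ(b_i/K_i) = 13.3/568 + 2.35/30.5 = 0.1005 d.
K_eq = L / Σ(b_i/K_i) = 15.65 / 0.1005 = 155.8 m/day.
Q = K_eq · A · (Δh/L) = 155.8 × 2030 × (2.44/15.65) = 49303 m³/day.

49300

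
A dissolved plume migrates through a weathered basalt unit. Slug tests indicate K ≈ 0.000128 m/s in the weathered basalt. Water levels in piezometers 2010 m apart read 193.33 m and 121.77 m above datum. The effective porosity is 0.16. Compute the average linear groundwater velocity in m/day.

2.46

Convert K: 0.000128 m/s × 86400 = 11.06 m/day.
Hydraulic gradient i = (193.33 − 121.77) / 2010 = 71.56 / 2010 = 0.03560.
Darcy flux q = K · i = 11.06 × 0.03560 = 0.3937 m/day.
Seepage velocity v = q / n_e = 0.3937 / 0.16 = 2.461 m/day.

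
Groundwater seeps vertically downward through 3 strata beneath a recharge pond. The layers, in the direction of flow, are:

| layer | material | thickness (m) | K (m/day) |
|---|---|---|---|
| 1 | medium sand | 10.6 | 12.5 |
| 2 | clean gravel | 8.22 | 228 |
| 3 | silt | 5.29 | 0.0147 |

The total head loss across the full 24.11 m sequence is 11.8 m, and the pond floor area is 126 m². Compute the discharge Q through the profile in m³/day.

4.12

Flow is perpendicular to layering, so the layers act in series and the equivalent K is the thickness-weighted harmonic mean.
Total thickness L = 10.6 + 8.22 + 5.29 = 24.11 m.
Σ(b_i/K_i) = 10.6/12.5 + 8.22/228 + 5.29/0.0147 = 360.7 d.
K_eq = L / Σ(b_i/K_i) = 24.11 / 360.7 = 0.06683 m/day.
Q = K_eq · A · (Δh/L) = 0.06683 × 126 × (11.8/24.11) = 4.121 m³/day.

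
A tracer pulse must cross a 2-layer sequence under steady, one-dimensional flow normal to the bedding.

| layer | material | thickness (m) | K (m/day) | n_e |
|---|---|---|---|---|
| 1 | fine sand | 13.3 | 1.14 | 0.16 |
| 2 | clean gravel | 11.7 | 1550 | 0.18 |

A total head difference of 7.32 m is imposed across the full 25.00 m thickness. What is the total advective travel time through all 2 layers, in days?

6.75

With flow normal to the layers, continuity requires the same specific discharge q through every layer.
Σ(b_i/K_i) = 13.3/1.14 + 11.7/1550 = 11.67 d.
q = Δh / Σ(b_i/K_i) = 7.32 / 11.67 = 0.6270 m/day.
In each layer the seepage velocity is v_i = q/n_i, so the layer transit time is t_i = b_i·n_i / q:
  layer 1 (fine sand): t_1 = 13.3 × 0.16 / 0.6270 = 3.394 d
  layer 2 (clean gravel): t_2 = 11.7 × 0.18 / 0.6270 = 3.359 d
Total t = Σ t_i = 6.753 days.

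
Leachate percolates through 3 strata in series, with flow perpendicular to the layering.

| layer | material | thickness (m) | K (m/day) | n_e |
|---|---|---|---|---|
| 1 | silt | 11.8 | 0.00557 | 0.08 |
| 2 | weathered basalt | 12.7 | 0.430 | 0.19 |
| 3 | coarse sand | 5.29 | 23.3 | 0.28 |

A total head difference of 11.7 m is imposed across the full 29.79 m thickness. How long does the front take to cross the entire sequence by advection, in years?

With flow normal to the layers, continuity requires the same specific discharge q through every layer.
Σ(b_i/K_i) = 11.8/0.00557 + 12.7/0.430 + 5.29/23.3 = 2148 d.
q = Δh / Σ(b_i/K_i) = 11.7 / 2148 = 0.005446 m/day.
In each layer the seepage velocity is v_i = q/n_i, so the layer transit time is t_i = b_i·n_i / q:
  layer 1 (silt): t_1 = 11.8 × 0.08 / 0.005446 = 173.3 d
  layer 2 (weathered basalt): t_2 = 12.7 × 0.19 / 0.005446 = 443.1 d
  layer 3 (coarse sand): t_3 = 5.29 × 0.28 / 0.005446 = 272.0 d
Total t = Σ t_i = 888.3 days = 2.432 years.

2.43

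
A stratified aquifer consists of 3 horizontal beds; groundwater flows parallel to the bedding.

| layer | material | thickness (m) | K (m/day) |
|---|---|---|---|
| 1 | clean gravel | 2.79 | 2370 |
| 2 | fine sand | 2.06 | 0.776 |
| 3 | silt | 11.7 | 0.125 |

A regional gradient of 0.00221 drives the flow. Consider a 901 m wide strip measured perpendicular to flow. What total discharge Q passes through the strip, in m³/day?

13200

Flow is parallel to layering, so each bed carries its own Darcy discharge and the transmissivities add.
Σ(K_i·b_i) = 2370×2.79 + 0.776×2.06 + 0.125×11.7 = 6615 m²/day.
Hydraulic gradient i = 0.00221.
Q = Σ(K_i·b_i) · W · i = 6615 × 901 × 0.002210 = 13173 m³/day.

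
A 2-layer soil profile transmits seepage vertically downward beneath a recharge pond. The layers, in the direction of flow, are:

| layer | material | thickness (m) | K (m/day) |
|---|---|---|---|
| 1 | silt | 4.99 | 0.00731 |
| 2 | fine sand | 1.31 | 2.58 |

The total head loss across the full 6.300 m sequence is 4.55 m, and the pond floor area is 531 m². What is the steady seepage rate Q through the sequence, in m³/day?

3.54

Flow is perpendicular to layering, so the layers act in series and the equivalent K is the thickness-weighted harmonic mean.
Total thickness L = 4.99 + 1.31 = 6.300 m.
Σ(b_i/K_i) = 4.99/0.00731 + 1.31/2.58 = 683.1 d.
K_eq = L / Σ(b_i/K_i) = 6.300 / 683.1 = 0.009222 m/day.
Q = K_eq · A · (Δh/L) = 0.009222 × 531 × (4.55/6.300) = 3.537 m³/day.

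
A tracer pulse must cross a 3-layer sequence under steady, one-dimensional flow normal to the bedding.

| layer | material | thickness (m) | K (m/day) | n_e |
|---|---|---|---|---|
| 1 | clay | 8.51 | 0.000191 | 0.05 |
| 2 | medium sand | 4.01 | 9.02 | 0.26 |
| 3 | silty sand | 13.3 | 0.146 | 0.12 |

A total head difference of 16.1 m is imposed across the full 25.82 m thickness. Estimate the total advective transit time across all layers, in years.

23.3

With flow normal to the layers, continuity requires the same specific discharge q through every layer.
Σ(b_i/K_i) = 8.51/0.000191 + 4.01/9.02 + 13.3/0.146 = 44647 d.
q = Δh / Σ(b_i/K_i) = 16.1 / 44647 = 0.0003606 m/day.
In each layer the seepage velocity is v_i = q/n_i, so the layer transit time is t_i = b_i·n_i / q:
  layer 1 (clay): t_1 = 8.51 × 0.05 / 0.0003606 = 1180 d
  layer 2 (medium sand): t_2 = 4.01 × 0.26 / 0.0003606 = 2891 d
  layer 3 (silty sand): t_3 = 13.3 × 0.12 / 0.0003606 = 4426 d
Total t = Σ t_i = 8497 days = 23.26 years.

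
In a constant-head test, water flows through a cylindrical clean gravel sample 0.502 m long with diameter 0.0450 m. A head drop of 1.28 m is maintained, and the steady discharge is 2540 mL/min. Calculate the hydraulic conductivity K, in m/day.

902

Cross-sectional area A = π·(d/2)² = π × (0.0450/2)² = 0.001590 m².
Convert discharge: 2540 mL/min = 4.233e-05 m³/s.
Darcy's law rearranged: K = Q·L / (A·Δh) = 4.233e-05 × 0.502 / (0.001590 × 1.28) = 0.01044 m/s = 901.9 m/day.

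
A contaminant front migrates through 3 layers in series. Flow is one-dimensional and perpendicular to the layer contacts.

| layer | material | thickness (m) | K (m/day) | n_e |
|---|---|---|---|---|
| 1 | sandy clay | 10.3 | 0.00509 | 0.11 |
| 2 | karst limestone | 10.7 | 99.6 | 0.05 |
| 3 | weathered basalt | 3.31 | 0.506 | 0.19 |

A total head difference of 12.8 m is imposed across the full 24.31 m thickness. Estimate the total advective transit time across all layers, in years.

0.997

With flow normal to the layers, continuity requires the same specific discharge q through every layer.
Σ(b_i/K_i) = 10.3/0.00509 + 10.7/99.6 + 3.31/0.506 = 2030 d.
q = Δh / Σ(b_i/K_i) = 12.8 / 2030 = 0.006305 m/day.
In each layer the seepage velocity is v_i = q/n_i, so the layer transit time is t_i = b_i·n_i / q:
  layer 1 (sandy clay): t_1 = 10.3 × 0.11 / 0.006305 = 179.7 d
  layer 2 (karst limestone): t_2 = 10.7 × 0.05 / 0.006305 = 84.86 d
  layer 3 (weathered basalt): t_3 = 3.31 × 0.19 / 0.006305 = 99.75 d
Total t = Σ t_i = 364.3 days = 0.9974 years.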